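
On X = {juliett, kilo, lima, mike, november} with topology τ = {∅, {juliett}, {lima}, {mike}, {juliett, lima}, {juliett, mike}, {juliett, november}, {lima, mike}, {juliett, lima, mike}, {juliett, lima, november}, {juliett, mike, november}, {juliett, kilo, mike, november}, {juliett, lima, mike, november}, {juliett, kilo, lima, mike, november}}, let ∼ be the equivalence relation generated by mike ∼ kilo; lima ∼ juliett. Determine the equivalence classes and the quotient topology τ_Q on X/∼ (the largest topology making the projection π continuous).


X/∼ = {[juliett=lima], [kilo=mike], [november]}; |τ_Q| = 4.

Equivalence classes: [juliett=lima], [kilo=mike], [november].
Quotient map π: X → X/∼ sends juliett ↦ [juliett=lima], kilo ↦ [kilo=mike], lima ↦ [juliett=lima], mike ↦ [kilo=mike], november ↦ [november].
For each subset V ⊆ X/∼, compute π^{-1}(V) ⊆ X and check whether π^{-1}(V) ∈ τ. V is open in τ_Q iff π^{-1}(V) ∈ τ.
  V = {}: π^{-1}(V) = ∅ ∈ τ ✓.
  V = {[juliett=lima]}: π^{-1}(V) = {juliett, lima} ∈ τ ✓.
  V = {[kilo=mike]}: π^{-1}(V) = {kilo, mike} ∉ τ ✗.
  V = {[juliett=lima], [kilo=mike]}: π^{-1}(V) = {juliett, kilo, lima, mike} ∉ τ ✗.
  V = {[november]}: π^{-1}(V) = {november} ∉ τ ✗.
  V = {[juliett=lima], [november]}: π^{-1}(V) = {juliett, lima, november} ∈ τ ✓.
  V = {[kilo=mike], [november]}: π^{-1}(V) = {kilo, mike, november} ∉ τ ✗.
  V = {[juliett=lima], [kilo=mike], [november]}: π^{-1}(V) = {juliett, kilo, lima, mike, november} ∈ τ ✓.
Open sets in the quotient: τ_Q = {{}, {[juliett=lima]}, {[juliett=lima], [november]}, {[juliett=lima], [kilo=mike], [november]}} (4 elements).


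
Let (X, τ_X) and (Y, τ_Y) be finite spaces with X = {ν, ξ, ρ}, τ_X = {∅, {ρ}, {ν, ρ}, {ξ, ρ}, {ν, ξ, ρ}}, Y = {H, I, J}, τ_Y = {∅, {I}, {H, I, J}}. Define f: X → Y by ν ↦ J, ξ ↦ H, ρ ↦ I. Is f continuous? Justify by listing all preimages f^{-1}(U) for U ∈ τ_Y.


f IS continuous.

Compute f^{-1}(U) for each U ∈ τ_Y:
  U = ∅: f^{-1}(U) = ∅ ∈ τ_X ✓.
  U = {I}: f^{-1}(U) = {ρ} ∈ τ_X ✓.
  U = {H, I, J}: f^{-1}(U) = {ν, ξ, ρ} ∈ τ_X ✓.
Every preimage lies in τ_X, so f IS continuous.


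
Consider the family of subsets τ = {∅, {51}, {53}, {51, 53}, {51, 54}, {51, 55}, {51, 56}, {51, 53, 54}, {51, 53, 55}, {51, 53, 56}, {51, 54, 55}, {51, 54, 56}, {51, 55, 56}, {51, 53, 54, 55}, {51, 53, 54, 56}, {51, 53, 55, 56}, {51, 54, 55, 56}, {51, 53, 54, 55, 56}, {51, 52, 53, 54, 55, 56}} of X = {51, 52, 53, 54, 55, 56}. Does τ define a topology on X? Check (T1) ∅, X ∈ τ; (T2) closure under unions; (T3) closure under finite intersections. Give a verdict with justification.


τ IS a topology on X.

Axiom (T1): ∅ ∈ τ? Yes; X ∈ τ? Yes.
Axiom (T2/T3): check pairwise unions and intersections of members of τ.
All pairwise intersections and unions checked — each lies in τ. Therefore τ satisfies (T1), (T2), (T3): it IS a topology on X.


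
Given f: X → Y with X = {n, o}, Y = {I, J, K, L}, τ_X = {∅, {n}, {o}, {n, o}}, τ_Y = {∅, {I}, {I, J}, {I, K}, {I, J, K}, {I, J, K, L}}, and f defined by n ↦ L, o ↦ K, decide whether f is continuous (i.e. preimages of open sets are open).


f IS continuous.

Compute f^{-1}(U) for each U ∈ τ_Y:
  U = ∅: f^{-1}(U) = ∅ ∈ τ_X ✓.
  U = {I}: f^{-1}(U) = ∅ ∈ τ_X ✓.
  U = {I, J}: f^{-1}(U) = ∅ ∈ τ_X ✓.
  U = {I, K}: f^{-1}(U) = {o} ∈ τ_X ✓.
  U = {I, J, K}: f^{-1}(U) = {o} ∈ τ_X ✓.
  U = {I, J, K, L}: f^{-1}(U) = {n, o} ∈ τ_X ✓.
Every preimage lies in τ_X, so f IS continuous.


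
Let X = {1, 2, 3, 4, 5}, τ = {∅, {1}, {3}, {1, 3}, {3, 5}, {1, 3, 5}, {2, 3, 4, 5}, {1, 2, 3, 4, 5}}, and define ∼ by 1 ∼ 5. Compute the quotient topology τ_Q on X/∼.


X/∼ = {[1=5], [2], [3], [4]}; |τ_Q| = 4.

Equivalence classes: [1=5], [2], [3], [4].
Quotient map π: X → X/∼ sends 1 ↦ [1=5], 2 ↦ [2], 3 ↦ [3], 4 ↦ [4], 5 ↦ [1=5].
For each subset V ⊆ X/∼, compute π^{-1}(V) ⊆ X and check whether π^{-1}(V) ∈ τ. V is open in τ_Q iff π^{-1}(V) ∈ τ.
  V = {}: π^{-1}(V) = ∅ ∈ τ ✓.
  V = {[1=5]}: π^{-1}(V) = {1, 5} ∉ τ ✗.
  V = {[2]}: π^{-1}(V) = {2} ∉ τ ✗.
  V = {[1=5], [2]}: π^{-1}(V) = {1, 2, 5} ∉ τ ✗.
  V = {[3]}: π^{-1}(V) = {3} ∈ τ ✓.
  V = {[1=5], [3]}: π^{-1}(V) = {1, 3, 5} ∈ τ ✓.
  V = {[2], [3]}: π^{-1}(V) = {2, 3} ∉ τ ✗.
  V = {[1=5], [2], [3]}: π^{-1}(V) = {1, 2, 3, 5} ∉ τ ✗.
  V = {[4]}: π^{-1}(V) = {4} ∉ τ ✗.
  V = {[1=5], [4]}: π^{-1}(V) = {1, 4, 5} ∉ τ ✗.
  V = {[2], [4]}: π^{-1}(V) = {2, 4} ∉ τ ✗.
  V = {[1=5], [2], [4]}: π^{-1}(V) = {1, 2, 4, 5} ∉ τ ✗.
  V = {[3], [4]}: π^{-1}(V) = {3, 4} ∉ τ ✗.
  V = {[1=5], [3], [4]}: π^{-1}(V) = {1, 3, 4, 5} ∉ τ ✗.
  V = {[2], [3], [4]}: π^{-1}(V) = {2, 3, 4} ∉ τ ✗.
  V = {[1=5], [2], [3], [4]}: π^{-1}(V) = {1, 2, 3, 4, 5} ∈ τ ✓.
Open sets in the quotient: τ_Q = {{}, {[3]}, {[1=5], [3]}, {[1=5], [2], [3], [4]}} (4 elements).


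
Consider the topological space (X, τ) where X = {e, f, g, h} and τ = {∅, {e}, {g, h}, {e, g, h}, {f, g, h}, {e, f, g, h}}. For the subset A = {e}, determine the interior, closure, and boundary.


int(A) = {e}, cl(A) = {e}, ∂A = ∅.

Closed sets in (X, τ) are complements of opens:
  closed(X, τ) = {∅, {e}, {f}, {e, f}, {f, g, h}, {e, f, g, h}}.
int(A) = ⋃ {U ∈ τ : U ⊆ A}. Opens contained in A: ∅, {e}.
Taking the union of these: int(A) = {e}.
cl(A) = ⋂ {C closed : A ⊆ C}. Closed sets containing A: {e}, {e, f}, {e, f, g, h}.
Intersecting these: cl(A) = {e}.
∂A = cl(A) ∖ int(A) = {e} ∖ {e} = ∅.


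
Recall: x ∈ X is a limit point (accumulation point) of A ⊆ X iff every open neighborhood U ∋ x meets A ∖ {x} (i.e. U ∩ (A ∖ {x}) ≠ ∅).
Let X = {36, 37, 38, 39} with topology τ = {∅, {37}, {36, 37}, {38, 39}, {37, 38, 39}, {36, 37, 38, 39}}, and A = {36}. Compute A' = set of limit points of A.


A' = ∅

For each x ∈ X, list the open sets U ∈ τ with x ∈ U, then check whether U ∩ (A ∖ {x}) ≠ ∅ for every such U.
  x = 36: open {36, 37} ∋ x has {36, 37} ∩ (A ∖ {36}) = ∅, so x is NOT a limit point.
  x = 37: open {37} ∋ x has {37} ∩ (A ∖ {37}) = ∅, so x is NOT a limit point.
  x = 38: open {38, 39} ∋ x has {38, 39} ∩ (A ∖ {38}) = ∅, so x is NOT a limit point.
  x = 39: open {38, 39} ∋ x has {38, 39} ∩ (A ∖ {39}) = ∅, so x is NOT a limit point.
Collecting: A' = ∅.


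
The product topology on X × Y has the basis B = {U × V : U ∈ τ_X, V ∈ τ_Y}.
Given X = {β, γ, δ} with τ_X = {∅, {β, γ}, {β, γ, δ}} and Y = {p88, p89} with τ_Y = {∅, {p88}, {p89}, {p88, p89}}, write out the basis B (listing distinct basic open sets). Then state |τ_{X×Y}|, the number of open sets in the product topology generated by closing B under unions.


Basis B = {∅ × ∅, {β, γ} × {p88}, {β, γ} × {p89}, {β, γ, δ} × {p88}, {β, γ, δ} × {p89}, {β, γ} × {p88, p89}, {β, γ, δ} × {p88, p89}}; |τ_{X×Y}| = 9.

Enumerate products U × V with U ∈ τ_X, V ∈ τ_Y (deduplicated):
  ∅ × ∅ = {} (∅)
  {β, γ} × {p88} = {(β,p88), (γ,p88)}
  {β, γ} × {p89} = {(β,p89), (γ,p89)}
  {β, γ, δ} × {p88} = {(β,p88), (γ,p88), (δ,p88)}
  {β, γ, δ} × {p89} = {(β,p89), (γ,p89), (δ,p89)}
  {β, γ} × {p88, p89} = {(β,p88), (β,p89), (γ,p88), (γ,p89)}
  {β, γ, δ} × {p88, p89} = {(β,p88), (β,p89), (γ,p88), (γ,p89), (δ,p88), (δ,p89)}
These 7 distinct sets form the basis B.
Close under arbitrary unions to get τ_{X×Y}; counting gives |τ_{X×Y}| = 9.


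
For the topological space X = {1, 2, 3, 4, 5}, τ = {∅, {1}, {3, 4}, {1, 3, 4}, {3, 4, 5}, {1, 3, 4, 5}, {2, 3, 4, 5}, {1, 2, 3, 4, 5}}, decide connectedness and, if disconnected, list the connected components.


(X, τ) is disconnected; components = [{1}, {2, 3, 4, 5}].

Find clopen sets (U ∈ τ with X ∖ U ∈ τ):
  U = ∅, X ∖ U = {1, 2, 3, 4, 5} — both open, so U is clopen.
  U = {1}, X ∖ U = {2, 3, 4, 5} — both open, so U is clopen.
  U = {2, 3, 4, 5}, X ∖ U = {1} — both open, so U is clopen.
  U = {1, 2, 3, 4, 5}, X ∖ U = ∅ — both open, so U is clopen.
Nontrivial clopen(s) exist: e.g. {2, 3, 4, 5}. So (X, τ) is disconnected.
Compute connected components by grouping points that agree on all clopens:
  component: {1}
  component: {2, 3, 4, 5}


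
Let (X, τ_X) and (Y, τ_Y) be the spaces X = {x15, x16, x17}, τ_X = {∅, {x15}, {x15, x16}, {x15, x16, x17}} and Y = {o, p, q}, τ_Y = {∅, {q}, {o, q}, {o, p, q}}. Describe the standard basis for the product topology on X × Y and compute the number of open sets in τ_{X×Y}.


Basis B = {∅ × ∅, {x15} × {q}, {x15} × {o, q}, {x15, x16} × {q}, {x15} × {o, p, q}, {x15, x16, x17} × {q}, {x15, x16} × {o, q}, {x15, x16} × {o, p, q}, {x15, x16, x17} × {o, q}, {x15, x16, x17} × {o, p, q}}; |τ_{X×Y}| = 20.

Enumerate products U × V with U ∈ τ_X, V ∈ τ_Y (deduplicated):
  ∅ × ∅ = {} (∅)
  {x15} × {q} = {(x15,q)}
  {x15} × {o, q} = {(x15,o), (x15,q)}
  {x15, x16} × {q} = {(x15,q), (x16,q)}
  {x15} × {o, p, q} = {(x15,o), (x15,p), (x15,q)}
  {x15, x16, x17} × {q} = {(x15,q), (x16,q), (x17,q)}
  {x15, x16} × {o, q} = {(x15,o), (x15,q), (x16,o), (x16,q)}
  {x15, x16} × {o, p, q} = {(x15,o), (x15,p), (x15,q), (x16,o), (x16,p), (x16,q)}
  {x15, x16, x17} × {o, q} = {(x15,o), (x15,q), (x16,o), (x16,q), (x17,o), (x17,q)}
  {x15, x16, x17} × {o, p, q} = {(x15,o), (x15,p), (x15,q), (x16,o), (x16,p), (x16,q), (x17,o), (x17,p), (x17,q)}
These 10 distinct sets form the basis B.
Close under arbitrary unions to get τ_{X×Y}; counting gives |τ_{X×Y}| = 20.


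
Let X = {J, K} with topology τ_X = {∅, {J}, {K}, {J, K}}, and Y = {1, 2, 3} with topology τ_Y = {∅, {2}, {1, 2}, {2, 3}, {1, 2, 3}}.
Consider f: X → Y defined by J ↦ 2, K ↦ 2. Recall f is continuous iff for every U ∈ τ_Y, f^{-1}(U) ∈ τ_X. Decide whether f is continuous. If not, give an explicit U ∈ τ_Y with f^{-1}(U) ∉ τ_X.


f IS continuous.

Compute f^{-1}(U) for each U ∈ τ_Y:
  U = ∅: f^{-1}(U) = ∅ ∈ τ_X ✓.
  U = {2}: f^{-1}(U) = {J, K} ∈ τ_X ✓.
  U = {1, 2}: f^{-1}(U) = {J, K} ∈ τ_X ✓.
  U = {2, 3}: f^{-1}(U) = {J, K} ∈ τ_X ✓.
  U = {1, 2, 3}: f^{-1}(U) = {J, K} ∈ τ_X ✓.
Every preimage lies in τ_X, so f IS continuous.


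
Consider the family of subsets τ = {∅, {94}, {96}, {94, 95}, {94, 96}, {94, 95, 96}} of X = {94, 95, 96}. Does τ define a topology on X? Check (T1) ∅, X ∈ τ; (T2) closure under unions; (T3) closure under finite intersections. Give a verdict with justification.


τ IS a topology on X.

Axiom (T1): ∅ ∈ τ? Yes; X ∈ τ? Yes.
Axiom (T2/T3): check pairwise unions and intersections of members of τ.
All pairwise intersections and unions checked — each lies in τ. Therefore τ satisfies (T1), (T2), (T3): it IS a topology on X.


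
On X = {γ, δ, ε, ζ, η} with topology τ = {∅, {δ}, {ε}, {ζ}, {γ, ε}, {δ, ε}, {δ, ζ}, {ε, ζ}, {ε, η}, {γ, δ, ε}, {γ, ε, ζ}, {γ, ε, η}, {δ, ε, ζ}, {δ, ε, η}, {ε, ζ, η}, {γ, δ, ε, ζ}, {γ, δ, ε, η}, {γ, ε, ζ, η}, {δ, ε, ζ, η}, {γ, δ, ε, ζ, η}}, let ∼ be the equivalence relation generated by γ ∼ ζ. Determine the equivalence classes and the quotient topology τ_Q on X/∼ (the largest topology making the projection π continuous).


X/∼ = {[γ=ζ], [δ], [ε], [η]}; |τ_Q| = 10.

Equivalence classes: [γ=ζ], [δ], [ε], [η].
Quotient map π: X → X/∼ sends γ ↦ [γ=ζ], δ ↦ [δ], ε ↦ [ε], ζ ↦ [γ=ζ], η ↦ [η].
For each subset V ⊆ X/∼, compute π^{-1}(V) ⊆ X and check whether π^{-1}(V) ∈ τ. V is open in τ_Q iff π^{-1}(V) ∈ τ.
  V = {}: π^{-1}(V) = ∅ ∈ τ ✓.
  V = {[γ=ζ]}: π^{-1}(V) = {γ, ζ} ∉ τ ✗.
  V = {[δ]}: π^{-1}(V) = {δ} ∈ τ ✓.
  V = {[γ=ζ], [δ]}: π^{-1}(V) = {γ, δ, ζ} ∉ τ ✗.
  V = {[ε]}: π^{-1}(V) = {ε} ∈ τ ✓.
  V = {[γ=ζ], [ε]}: π^{-1}(V) = {γ, ε, ζ} ∈ τ ✓.
  V = {[δ], [ε]}: π^{-1}(V) = {δ, ε} ∈ τ ✓.
  V = {[γ=ζ], [δ], [ε]}: π^{-1}(V) = {γ, δ, ε, ζ} ∈ τ ✓.
  V = {[η]}: π^{-1}(V) = {η} ∉ τ ✗.
  V = {[γ=ζ], [η]}: π^{-1}(V) = {γ, ζ, η} ∉ τ ✗.
  V = {[δ], [η]}: π^{-1}(V) = {δ, η} ∉ τ ✗.
  V = {[γ=ζ], [δ], [η]}: π^{-1}(V) = {γ, δ, ζ, η} ∉ τ ✗.
  V = {[ε], [η]}: π^{-1}(V) = {ε, η} ∈ τ ✓.
  V = {[γ=ζ], [ε], [η]}: π^{-1}(V) = {γ, ε, ζ, η} ∈ τ ✓.
  V = {[δ], [ε], [η]}: π^{-1}(V) = {δ, ε, η} ∈ τ ✓.
  V = {[γ=ζ], [δ], [ε], [η]}: π^{-1}(V) = {γ, δ, ε, ζ, η} ∈ τ ✓.
Open sets in the quotient: τ_Q = {{}, {[δ]}, {[ε]}, {[γ=ζ], [ε]}, {[δ], [ε]}, {[γ=ζ], [δ], [ε]}, {[ε], [η]}, {[γ=ζ], [ε], [η]}, {[δ], [ε], [η]}, {[γ=ζ], [δ], [ε], [η]}} (10 elements).


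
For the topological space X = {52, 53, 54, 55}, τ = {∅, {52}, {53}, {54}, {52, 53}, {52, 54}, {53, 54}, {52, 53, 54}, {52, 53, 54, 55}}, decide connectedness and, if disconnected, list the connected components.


(X, τ) is connected.

Find clopen sets (U ∈ τ with X ∖ U ∈ τ):
  U = ∅, X ∖ U = {52, 53, 54, 55} — both open, so U is clopen.
  U = {52, 53, 54, 55}, X ∖ U = ∅ — both open, so U is clopen.
Only trivial clopens (∅ and X) exist, so (X, τ) is connected.
Compute connected components by grouping points that agree on all clopens:
  component: {52, 53, 54, 55}


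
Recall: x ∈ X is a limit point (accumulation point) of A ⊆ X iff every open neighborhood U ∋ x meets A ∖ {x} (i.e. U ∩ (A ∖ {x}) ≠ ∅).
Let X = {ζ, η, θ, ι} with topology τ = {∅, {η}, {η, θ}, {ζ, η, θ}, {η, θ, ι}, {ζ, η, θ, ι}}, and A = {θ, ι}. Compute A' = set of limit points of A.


A' = {ζ, ι}

For each x ∈ X, list the open sets U ∈ τ with x ∈ U, then check whether U ∩ (A ∖ {x}) ≠ ∅ for every such U.
  x = ζ: opens ∋ x are {ζ, η, θ}, {ζ, η, θ, ι}; each meets A ∖ {ζ}, so x IS a limit point.
  x = η: open {η} ∋ x has {η} ∩ (A ∖ {η}) = ∅, so x is NOT a limit point.
  x = θ: open {η, θ} ∋ x has {η, θ} ∩ (A ∖ {θ}) = ∅, so x is NOT a limit point.
  x = ι: opens ∋ x are {η, θ, ι}, {ζ, η, θ, ι}; each meets A ∖ {ι}, so x IS a limit point.
Collecting: A' = {ζ, ι}.


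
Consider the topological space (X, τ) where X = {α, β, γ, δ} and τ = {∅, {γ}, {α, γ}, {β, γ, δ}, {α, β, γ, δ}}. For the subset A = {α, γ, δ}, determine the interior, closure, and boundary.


int(A) = {α, γ}, cl(A) = {α, β, γ, δ}, ∂A = {β, δ}.

Closed sets in (X, τ) are complements of opens:
  closed(X, τ) = {∅, {α}, {β, δ}, {α, β, δ}, {α, β, γ, δ}}.
int(A) = ⋃ {U ∈ τ : U ⊆ A}. Opens contained in A: ∅, {γ}, {α, γ}.
Taking the union of these: int(A) = {α, γ}.
cl(A) = ⋂ {C closed : A ⊆ C}. Closed sets containing A: {α, β, γ, δ}.
Intersecting these: cl(A) = {α, β, γ, δ}.
∂A = cl(A) ∖ int(A) = {α, β, γ, δ} ∖ {α, γ} = {β, δ}.


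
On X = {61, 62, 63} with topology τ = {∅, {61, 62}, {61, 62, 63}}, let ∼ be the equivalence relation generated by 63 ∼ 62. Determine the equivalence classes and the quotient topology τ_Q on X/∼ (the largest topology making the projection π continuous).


X/∼ = {[61], [62=63]}; |τ_Q| = 2.

Equivalence classes: [61], [62=63].
Quotient map π: X → X/∼ sends 61 ↦ [61], 62 ↦ [62=63], 63 ↦ [62=63].
For each subset V ⊆ X/∼, compute π^{-1}(V) ⊆ X and check whether π^{-1}(V) ∈ τ. V is open in τ_Q iff π^{-1}(V) ∈ τ.
  V = {}: π^{-1}(V) = ∅ ∈ τ ✓.
  V = {[61]}: π^{-1}(V) = {61} ∉ τ ✗.
  V = {[62=63]}: π^{-1}(V) = {62, 63} ∉ τ ✗.
  V = {[61], [62=63]}: π^{-1}(V) = {61, 62, 63} ∈ τ ✓.
Open sets in the quotient: τ_Q = {{}, {[61], [62=63]}} (2 elements).


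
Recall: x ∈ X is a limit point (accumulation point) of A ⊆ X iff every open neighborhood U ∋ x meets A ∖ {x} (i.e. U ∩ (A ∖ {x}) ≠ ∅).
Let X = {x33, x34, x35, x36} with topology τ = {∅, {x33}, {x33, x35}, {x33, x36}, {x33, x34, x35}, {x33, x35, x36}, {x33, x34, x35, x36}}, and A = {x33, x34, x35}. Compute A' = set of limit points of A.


A' = {x34, x35, x36}

For each x ∈ X, list the open sets U ∈ τ with x ∈ U, then check whether U ∩ (A ∖ {x}) ≠ ∅ for every such U.
  x = x33: open {x33} ∋ x has {x33} ∩ (A ∖ {x33}) = ∅, so x is NOT a limit point.
  x = x34: opens ∋ x are {x33, x34, x35}, {x33, x34, x35, x36}; each meets A ∖ {x34}, so x IS a limit point.
  x = x35: opens ∋ x are {x33, x35}, {x33, x34, x35}, {x33, x35, x36}, {x33, x34, x35, x36}; each meets A ∖ {x35}, so x IS a limit point.
  x = x36: opens ∋ x are {x33, x36}, {x33, x35, x36}, {x33, x34, x35, x36}; each meets A ∖ {x36}, so x IS a limit point.
Collecting: A' = {x34, x35, x36}.


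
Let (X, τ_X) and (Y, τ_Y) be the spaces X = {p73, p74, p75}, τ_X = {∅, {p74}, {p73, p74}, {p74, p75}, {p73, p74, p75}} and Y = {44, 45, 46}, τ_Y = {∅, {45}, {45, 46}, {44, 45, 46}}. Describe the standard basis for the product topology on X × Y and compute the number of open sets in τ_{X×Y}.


Basis B = {∅ × ∅, {p74} × {45}, {p73, p74} × {45}, {p74} × {45, 46}, {p74, p75} × {45}, {p73, p74, p75} × {45}, {p74} × {44, 45, 46}, {p73, p74} × {45, 46}, {p74, p75} × {45, 46}, {p73, p74} × {44, 45, 46}, {p73, p74, p75} × {45, 46}, {p74, p75} × {44, 45, 46}, {p73, p74, p75} × {44, 45, 46}}; |τ_{X×Y}| = 30.

Enumerate products U × V with U ∈ τ_X, V ∈ τ_Y (deduplicated):
  ∅ × ∅ = {} (∅)
  {p74} × {45} = {(p74,45)}
  {p73, p74} × {45} = {(p73,45), (p74,45)}
  {p74} × {45, 46} = {(p74,45), (p74,46)}
  {p74, p75} × {45} = {(p74,45), (p75,45)}
  {p73, p74, p75} × {45} = {(p73,45), (p74,45), (p75,45)}
  {p74} × {44, 45, 46} = {(p74,44), (p74,45), (p74,46)}
  {p73, p74} × {45, 46} = {(p73,45), (p73,46), (p74,45), (p74,46)}
  {p74, p75} × {45, 46} = {(p74,45), (p74,46), (p75,45), (p75,46)}
  {p73, p74} × {44, 45, 46} = {(p73,44), (p73,45), (p73,46), (p74,44), (p74,45), (p74,46)}
  {p73, p74, p75} × {45, 46} = {(p73,45), (p73,46), (p74,45), (p74,46), (p75,45), (p75,46)}
  {p74, p75} × {44, 45, 46} = {(p74,44), (p74,45), (p74,46), (p75,44), (p75,45), (p75,46)}
  {p73, p74, p75} × {44, 45, 46} = {(p73,44), (p73,45), (p73,46), (p74,44), (p74,45), (p74,46), (p75,44), (p75,45), (p75,46)}
These 13 distinct sets form the basis B.
Close under arbitrary unions to get τ_{X×Y}; counting gives |τ_{X×Y}| = 30.


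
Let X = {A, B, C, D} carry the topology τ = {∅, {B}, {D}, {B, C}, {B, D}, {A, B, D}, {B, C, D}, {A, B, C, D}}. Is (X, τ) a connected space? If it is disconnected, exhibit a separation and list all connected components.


(X, τ) is connected.

Find clopen sets (U ∈ τ with X ∖ U ∈ τ):
  U = ∅, X ∖ U = {A, B, C, D} — both open, so U is clopen.
  U = {A, B, C, D}, X ∖ U = ∅ — both open, so U is clopen.
Only trivial clopens (∅ and X) exist, so (X, τ) is connected.
Compute connected components by grouping points that agree on all clopens:
  component: {A, B, C, D}


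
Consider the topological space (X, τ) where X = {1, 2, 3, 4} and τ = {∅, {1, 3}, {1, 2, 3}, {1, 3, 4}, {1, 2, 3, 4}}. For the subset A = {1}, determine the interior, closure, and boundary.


int(A) = ∅, cl(A) = {1, 2, 3, 4}, ∂A = {1, 2, 3, 4}.

Closed sets in (X, τ) are complements of opens:
  closed(X, τ) = {∅, {2}, {4}, {2, 4}, {1, 2, 3, 4}}.
int(A) = ⋃ {U ∈ τ : U ⊆ A}. Opens contained in A: ∅.
Taking the union of these: int(A) = ∅.
cl(A) = ⋂ {C closed : A ⊆ C}. Closed sets containing A: {1, 2, 3, 4}.
Intersecting these: cl(A) = {1, 2, 3, 4}.
∂A = cl(A) ∖ int(A) = {1, 2, 3, 4} ∖ ∅ = {1, 2, 3, 4}.


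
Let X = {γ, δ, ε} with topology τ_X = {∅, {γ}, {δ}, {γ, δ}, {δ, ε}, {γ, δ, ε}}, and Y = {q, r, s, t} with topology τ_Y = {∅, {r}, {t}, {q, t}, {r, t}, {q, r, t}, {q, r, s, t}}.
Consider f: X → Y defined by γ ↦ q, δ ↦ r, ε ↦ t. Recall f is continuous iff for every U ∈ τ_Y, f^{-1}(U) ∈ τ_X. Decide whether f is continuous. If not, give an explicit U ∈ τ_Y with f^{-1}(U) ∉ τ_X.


f is NOT continuous.

Compute f^{-1}(U) for each U ∈ τ_Y:
  U = ∅: f^{-1}(U) = ∅ ∈ τ_X ✓.
  U = {r}: f^{-1}(U) = {δ} ∈ τ_X ✓.
  U = {t}: f^{-1}(U) = {ε} ∉ τ_X ✗.
  U = {q, t}: f^{-1}(U) = {γ, ε} ∉ τ_X ✗.
  U = {r, t}: f^{-1}(U) = {δ, ε} ∈ τ_X ✓.
  U = {q, r, t}: f^{-1}(U) = {γ, δ, ε} ∈ τ_X ✓.
  U = {q, r, s, t}: f^{-1}(U) = {γ, δ, ε} ∈ τ_X ✓.
Found U = {t} with f^{-1}(U) = {ε} not in τ_X. Therefore f is NOT continuous.


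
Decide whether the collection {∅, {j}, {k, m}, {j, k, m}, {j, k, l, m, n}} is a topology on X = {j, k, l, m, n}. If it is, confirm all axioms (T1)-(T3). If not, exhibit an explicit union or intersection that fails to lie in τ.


τ IS a topology on X.

Axiom (T1): ∅ ∈ τ? Yes; X ∈ τ? Yes.
Axiom (T2/T3): check pairwise unions and intersections of members of τ.
All pairwise intersections and unions checked — each lies in τ. Therefore τ satisfies (T1), (T2), (T3): it IS a topology on X.


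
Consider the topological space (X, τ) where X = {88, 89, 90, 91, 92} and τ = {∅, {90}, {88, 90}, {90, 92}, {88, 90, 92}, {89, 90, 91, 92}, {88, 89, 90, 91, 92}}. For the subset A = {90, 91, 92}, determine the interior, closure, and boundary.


int(A) = {90, 92}, cl(A) = {88, 89, 90, 91, 92}, ∂A = {88, 89, 91}.

Closed sets in (X, τ) are complements of opens:
  closed(X, τ) = {∅, {88}, {89, 91}, {88, 89, 91}, {89, 91, 92}, {88, 89, 91, 92}, {88, 89, 90, 91, 92}}.
int(A) = ⋃ {U ∈ τ : U ⊆ A}. Opens contained in A: ∅, {90}, {90, 92}.
Taking the union of these: int(A) = {90, 92}.
cl(A) = ⋂ {C closed : A ⊆ C}. Closed sets containing A: {88, 89, 90, 91, 92}.
Intersecting these: cl(A) = {88, 89, 90, 91, 92}.
∂A = cl(A) ∖ int(A) = {88, 89, 90, 91, 92} ∖ {90, 92} = {88, 89, 91}.


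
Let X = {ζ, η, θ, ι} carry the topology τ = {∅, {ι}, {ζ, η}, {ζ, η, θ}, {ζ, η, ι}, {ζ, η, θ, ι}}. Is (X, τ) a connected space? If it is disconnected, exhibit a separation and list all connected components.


(X, τ) is disconnected; components = [{ι}, {ζ, η, θ}].

Find clopen sets (U ∈ τ with X ∖ U ∈ τ):
  U = ∅, X ∖ U = {ζ, η, θ, ι} — both open, so U is clopen.
  U = {ι}, X ∖ U = {ζ, η, θ} — both open, so U is clopen.
  U = {ζ, η, θ}, X ∖ U = {ι} — both open, so U is clopen.
  U = {ζ, η, θ, ι}, X ∖ U = ∅ — both open, so U is clopen.
Nontrivial clopen(s) exist: e.g. {ζ, η, θ}. So (X, τ) is disconnected.
Compute connected components by grouping points that agree on all clopens:
  component: {ι}
  component: {ζ, η, θ}


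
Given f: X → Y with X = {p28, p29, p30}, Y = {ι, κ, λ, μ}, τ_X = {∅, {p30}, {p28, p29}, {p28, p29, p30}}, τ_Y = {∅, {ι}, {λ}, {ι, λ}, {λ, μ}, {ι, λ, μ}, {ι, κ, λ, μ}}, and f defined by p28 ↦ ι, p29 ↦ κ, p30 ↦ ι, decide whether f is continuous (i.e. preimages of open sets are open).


f is NOT continuous.

Compute f^{-1}(U) for each U ∈ τ_Y:
  U = ∅: f^{-1}(U) = ∅ ∈ τ_X ✓.
  U = {ι}: f^{-1}(U) = {p28, p30} ∉ τ_X ✗.
  U = {λ}: f^{-1}(U) = ∅ ∈ τ_X ✓.
  U = {ι, λ}: f^{-1}(U) = {p28, p30} ∉ τ_X ✗.
  U = {λ, μ}: f^{-1}(U) = ∅ ∈ τ_X ✓.
  U = {ι, λ, μ}: f^{-1}(U) = {p28, p30} ∉ τ_X ✗.
  U = {ι, κ, λ, μ}: f^{-1}(U) = {p28, p29, p30} ∈ τ_X ✓.
Found U = {ι} with f^{-1}(U) = {p28, p30} not in τ_X. Therefore f is NOT continuous.


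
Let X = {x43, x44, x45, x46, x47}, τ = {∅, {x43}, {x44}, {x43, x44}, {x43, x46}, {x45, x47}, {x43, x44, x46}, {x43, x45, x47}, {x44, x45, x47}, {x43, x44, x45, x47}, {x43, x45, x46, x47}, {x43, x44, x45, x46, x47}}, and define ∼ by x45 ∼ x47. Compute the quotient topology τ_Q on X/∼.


X/∼ = {[x43], [x44], [x45=x47], [x46]}; |τ_Q| = 12.

Equivalence classes: [x43], [x44], [x45=x47], [x46].
Quotient map π: X → X/∼ sends x43 ↦ [x43], x44 ↦ [x44], x45 ↦ [x45=x47], x46 ↦ [x46], x47 ↦ [x45=x47].
For each subset V ⊆ X/∼, compute π^{-1}(V) ⊆ X and check whether π^{-1}(V) ∈ τ. V is open in τ_Q iff π^{-1}(V) ∈ τ.
  V = {}: π^{-1}(V) = ∅ ∈ τ ✓.
  V = {[x43]}: π^{-1}(V) = {x43} ∈ τ ✓.
  V = {[x44]}: π^{-1}(V) = {x44} ∈ τ ✓.
  V = {[x43], [x44]}: π^{-1}(V) = {x43, x44} ∈ τ ✓.
  V = {[x45=x47]}: π^{-1}(V) = {x45, x47} ∈ τ ✓.
  V = {[x43], [x45=x47]}: π^{-1}(V) = {x43, x45, x47} ∈ τ ✓.
  V = {[x44], [x45=x47]}: π^{-1}(V) = {x44, x45, x47} ∈ τ ✓.
  V = {[x43], [x44], [x45=x47]}: π^{-1}(V) = {x43, x44, x45, x47} ∈ τ ✓.
  V = {[x46]}: π^{-1}(V) = {x46} ∉ τ ✗.
  V = {[x43], [x46]}: π^{-1}(V) = {x43, x46} ∈ τ ✓.
  V = {[x44], [x46]}: π^{-1}(V) = {x44, x46} ∉ τ ✗.
  V = {[x43], [x44], [x46]}: π^{-1}(V) = {x43, x44, x46} ∈ τ ✓.
  V = {[x45=x47], [x46]}: π^{-1}(V) = {x45, x46, x47} ∉ τ ✗.
  V = {[x43], [x45=x47], [x46]}: π^{-1}(V) = {x43, x45, x46, x47} ∈ τ ✓.
  V = {[x44], [x45=x47], [x46]}: π^{-1}(V) = {x44, x45, x46, x47} ∉ τ ✗.
  V = {[x43], [x44], [x45=x47], [x46]}: π^{-1}(V) = {x43, x44, x45, x46, x47} ∈ τ ✓.
Open sets in the quotient: τ_Q = {{}, {[x43]}, {[x44]}, {[x43], [x44]}, {[x45=x47]}, {[x43], [x45=x47]}, {[x44], [x45=x47]}, {[x43], [x44], [x45=x47]}, {[x43], [x46]}, {[x43], [x44], [x46]}, {[x43], [x45=x47], [x46]}, {[x43], [x44], [x45=x47], [x46]}} (12 elements).


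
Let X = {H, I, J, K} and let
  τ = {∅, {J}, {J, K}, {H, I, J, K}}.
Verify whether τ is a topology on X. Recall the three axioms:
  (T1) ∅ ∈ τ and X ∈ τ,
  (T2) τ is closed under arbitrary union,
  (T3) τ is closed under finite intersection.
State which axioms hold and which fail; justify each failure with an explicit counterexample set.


τ IS a topology on X.

Axiom (T1): ∅ ∈ τ? Yes; X ∈ τ? Yes.
Axiom (T2/T3): check pairwise unions and intersections of members of τ.
All pairwise intersections and unions checked — each lies in τ. Therefore τ satisfies (T1), (T2), (T3): it IS a topology on X.


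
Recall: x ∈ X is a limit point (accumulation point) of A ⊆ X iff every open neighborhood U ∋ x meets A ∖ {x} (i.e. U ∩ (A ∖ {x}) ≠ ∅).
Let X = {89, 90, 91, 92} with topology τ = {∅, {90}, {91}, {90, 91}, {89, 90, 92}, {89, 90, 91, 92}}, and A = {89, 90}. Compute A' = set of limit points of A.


A' = {89, 92}

For each x ∈ X, list the open sets U ∈ τ with x ∈ U, then check whether U ∩ (A ∖ {x}) ≠ ∅ for every such U.
  x = 89: opens ∋ x are {89, 90, 92}, {89, 90, 91, 92}; each meets A ∖ {89}, so x IS a limit point.
  x = 90: open {90} ∋ x has {90} ∩ (A ∖ {90}) = ∅, so x is NOT a limit point.
  x = 91: open {91} ∋ x has {91} ∩ (A ∖ {91}) = ∅, so x is NOT a limit point.
  x = 92: opens ∋ x are {89, 90, 92}, {89, 90, 91, 92}; each meets A ∖ {92}, so x IS a limit point.
Collecting: A' = {89, 92}.


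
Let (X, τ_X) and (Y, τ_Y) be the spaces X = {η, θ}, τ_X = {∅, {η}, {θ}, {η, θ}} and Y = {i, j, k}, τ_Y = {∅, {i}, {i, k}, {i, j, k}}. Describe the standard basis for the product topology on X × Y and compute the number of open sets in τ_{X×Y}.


Basis B = {∅ × ∅, {η} × {i}, {θ} × {i}, {η} × {i, k}, {η, θ} × {i}, {θ} × {i, k}, {η} × {i, j, k}, {θ} × {i, j, k}, {η, θ} × {i, k}, {η, θ} × {i, j, k}}; |τ_{X×Y}| = 16.

Enumerate products U × V with U ∈ τ_X, V ∈ τ_Y (deduplicated):
  ∅ × ∅ = {} (∅)
  {η} × {i} = {(η,i)}
  {θ} × {i} = {(θ,i)}
  {η} × {i, k} = {(η,i), (η,k)}
  {η, θ} × {i} = {(η,i), (θ,i)}
  {θ} × {i, k} = {(θ,i), (θ,k)}
  {η} × {i, j, k} = {(η,i), (η,j), (η,k)}
  {θ} × {i, j, k} = {(θ,i), (θ,j), (θ,k)}
  {η, θ} × {i, k} = {(η,i), (η,k), (θ,i), (θ,k)}
  {η, θ} × {i, j, k} = {(η,i), (η,j), (η,k), (θ,i), (θ,j), (θ,k)}
These 10 distinct sets form the basis B.
Close under arbitrary unions to get τ_{X×Y}; counting gives |τ_{X×Y}| = 16.


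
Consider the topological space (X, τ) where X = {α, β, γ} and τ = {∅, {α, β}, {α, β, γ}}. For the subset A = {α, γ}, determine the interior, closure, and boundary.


int(A) = ∅, cl(A) = {α, β, γ}, ∂A = {α, β, γ}.

Closed sets in (X, τ) are complements of opens:
  closed(X, τ) = {∅, {γ}, {α, β, γ}}.
int(A) = ⋃ {U ∈ τ : U ⊆ A}. Opens contained in A: ∅.
Taking the union of these: int(A) = ∅.
cl(A) = ⋂ {C closed : A ⊆ C}. Closed sets containing A: {α, β, γ}.
Intersecting these: cl(A) = {α, β, γ}.
∂A = cl(A) ∖ int(A) = {α, β, γ} ∖ ∅ = {α, β, γ}.


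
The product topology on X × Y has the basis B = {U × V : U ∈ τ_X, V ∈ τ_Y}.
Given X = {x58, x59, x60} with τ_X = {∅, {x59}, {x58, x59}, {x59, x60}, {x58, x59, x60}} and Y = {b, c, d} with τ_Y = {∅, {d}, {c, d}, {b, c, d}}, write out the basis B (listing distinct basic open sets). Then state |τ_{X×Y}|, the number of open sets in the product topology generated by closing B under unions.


Basis B = {∅ × ∅, {x59} × {d}, {x58, x59} × {d}, {x59} × {c, d}, {x59, x60} × {d}, {x58, x59, x60} × {d}, {x59} × {b, c, d}, {x58, x59} × {c, d}, {x59, x60} × {c, d}, {x58, x59} × {b, c, d}, {x58, x59, x60} × {c, d}, {x59, x60} × {b, c, d}, {x58, x59, x60} × {b, c, d}}; |τ_{X×Y}| = 30.

Enumerate products U × V with U ∈ τ_X, V ∈ τ_Y (deduplicated):
  ∅ × ∅ = {} (∅)
  {x59} × {d} = {(x59,d)}
  {x58, x59} × {d} = {(x58,d), (x59,d)}
  {x59} × {c, d} = {(x59,c), (x59,d)}
  {x59, x60} × {d} = {(x59,d), (x60,d)}
  {x58, x59, x60} × {d} = {(x58,d), (x59,d), (x60,d)}
  {x59} × {b, c, d} = {(x59,b), (x59,c), (x59,d)}
  {x58, x59} × {c, d} = {(x58,c), (x58,d), (x59,c), (x59,d)}
  {x59, x60} × {c, d} = {(x59,c), (x59,d), (x60,c), (x60,d)}
  {x58, x59} × {b, c, d} = {(x58,b), (x58,c), (x58,d), (x59,b), (x59,c), (x59,d)}
  {x58, x59, x60} × {c, d} = {(x58,c), (x58,d), (x59,c), (x59,d), (x60,c), (x60,d)}
  {x59, x60} × {b, c, d} = {(x59,b), (x59,c), (x59,d), (x60,b), (x60,c), (x60,d)}
  {x58, x59, x60} × {b, c, d} = {(x58,b), (x58,c), (x58,d), (x59,b), (x59,c), (x59,d), (x60,b), (x60,c), (x60,d)}
These 13 distinct sets form the basis B.
Close under arbitrary unions to get τ_{X×Y}; counting gives |τ_{X×Y}| = 30.


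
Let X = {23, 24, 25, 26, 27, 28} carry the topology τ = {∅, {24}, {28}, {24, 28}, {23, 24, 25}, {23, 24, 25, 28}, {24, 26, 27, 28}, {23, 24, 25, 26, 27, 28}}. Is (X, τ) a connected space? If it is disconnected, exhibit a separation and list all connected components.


(X, τ) is connected.

Find clopen sets (U ∈ τ with X ∖ U ∈ τ):
  U = ∅, X ∖ U = {23, 24, 25, 26, 27, 28} — both open, so U is clopen.
  U = {23, 24, 25, 26, 27, 28}, X ∖ U = ∅ — both open, so U is clopen.
Only trivial clopens (∅ and X) exist, so (X, τ) is connected.
Compute connected components by grouping points that agree on all clopens:
  component: {23, 24, 25, 26, 27, 28}


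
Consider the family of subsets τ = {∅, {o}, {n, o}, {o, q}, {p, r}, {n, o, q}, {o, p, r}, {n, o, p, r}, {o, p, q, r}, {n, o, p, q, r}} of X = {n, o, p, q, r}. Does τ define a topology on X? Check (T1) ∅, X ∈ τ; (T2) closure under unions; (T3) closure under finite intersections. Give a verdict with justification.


τ IS a topology on X.

Axiom (T1): ∅ ∈ τ? Yes; X ∈ τ? Yes.
Axiom (T2/T3): check pairwise unions and intersections of members of τ.
All pairwise intersections and unions checked — each lies in τ. Therefore τ satisfies (T1), (T2), (T3): it IS a topology on X.


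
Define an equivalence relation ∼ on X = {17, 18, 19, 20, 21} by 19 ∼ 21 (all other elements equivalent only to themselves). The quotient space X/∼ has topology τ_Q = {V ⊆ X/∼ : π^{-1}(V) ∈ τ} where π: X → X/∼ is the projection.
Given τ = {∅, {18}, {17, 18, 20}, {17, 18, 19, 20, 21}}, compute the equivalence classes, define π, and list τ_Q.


X/∼ = {[17], [18], [19=21], [20]}; |τ_Q| = 4.

Equivalence classes: [17], [18], [19=21], [20].
Quotient map π: X → X/∼ sends 17 ↦ [17], 18 ↦ [18], 19 ↦ [19=21], 20 ↦ [20], 21 ↦ [19=21].
For each subset V ⊆ X/∼, compute π^{-1}(V) ⊆ X and check whether π^{-1}(V) ∈ τ. V is open in τ_Q iff π^{-1}(V) ∈ τ.
  V = {}: π^{-1}(V) = ∅ ∈ τ ✓.
  V = {[17]}: π^{-1}(V) = {17} ∉ τ ✗.
  V = {[18]}: π^{-1}(V) = {18} ∈ τ ✓.
  V = {[17], [18]}: π^{-1}(V) = {17, 18} ∉ τ ✗.
  V = {[19=21]}: π^{-1}(V) = {19, 21} ∉ τ ✗.
  V = {[17], [19=21]}: π^{-1}(V) = {17, 19, 21} ∉ τ ✗.
  V = {[18], [19=21]}: π^{-1}(V) = {18, 19, 21} ∉ τ ✗.
  V = {[17], [18], [19=21]}: π^{-1}(V) = {17, 18, 19, 21} ∉ τ ✗.
  V = {[20]}: π^{-1}(V) = {20} ∉ τ ✗.
  V = {[17], [20]}: π^{-1}(V) = {17, 20} ∉ τ ✗.
  V = {[18], [20]}: π^{-1}(V) = {18, 20} ∉ τ ✗.
  V = {[17], [18], [20]}: π^{-1}(V) = {17, 18, 20} ∈ τ ✓.
  V = {[19=21], [20]}: π^{-1}(V) = {19, 20, 21} ∉ τ ✗.
  V = {[17], [19=21], [20]}: π^{-1}(V) = {17, 19, 20, 21} ∉ τ ✗.
  V = {[18], [19=21], [20]}: π^{-1}(V) = {18, 19, 20, 21} ∉ τ ✗.
  V = {[17], [18], [19=21], [20]}: π^{-1}(V) = {17, 18, 19, 20, 21} ∈ τ ✓.
Open sets in the quotient: τ_Q = {{}, {[18]}, {[17], [18], [20]}, {[17], [18], [19=21], [20]}} (4 elements).


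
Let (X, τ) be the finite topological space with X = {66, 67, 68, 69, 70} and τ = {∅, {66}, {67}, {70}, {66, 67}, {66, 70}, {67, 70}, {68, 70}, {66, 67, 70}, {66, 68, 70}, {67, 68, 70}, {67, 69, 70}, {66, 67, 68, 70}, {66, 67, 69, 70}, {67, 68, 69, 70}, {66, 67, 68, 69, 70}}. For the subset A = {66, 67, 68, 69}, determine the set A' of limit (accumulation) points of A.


A' = {69}

For each x ∈ X, list the open sets U ∈ τ with x ∈ U, then check whether U ∩ (A ∖ {x}) ≠ ∅ for every such U.
  x = 66: open {66} ∋ x has {66} ∩ (A ∖ {66}) = ∅, so x is NOT a limit point.
  x = 67: open {67} ∋ x has {67} ∩ (A ∖ {67}) = ∅, so x is NOT a limit point.
  x = 68: open {68, 70} ∋ x has {68, 70} ∩ (A ∖ {68}) = ∅, so x is NOT a limit point.
  x = 69: opens ∋ x are {67, 69, 70}, {66, 67, 69, 70}, {67, 68, 69, 70}, {66, 67, 68, 69, 70}; each meets A ∖ {69}, so x IS a limit point.
  x = 70: open {70} ∋ x has {70} ∩ (A ∖ {70}) = ∅, so x is NOT a limit point.
Collecting: A' = {69}.


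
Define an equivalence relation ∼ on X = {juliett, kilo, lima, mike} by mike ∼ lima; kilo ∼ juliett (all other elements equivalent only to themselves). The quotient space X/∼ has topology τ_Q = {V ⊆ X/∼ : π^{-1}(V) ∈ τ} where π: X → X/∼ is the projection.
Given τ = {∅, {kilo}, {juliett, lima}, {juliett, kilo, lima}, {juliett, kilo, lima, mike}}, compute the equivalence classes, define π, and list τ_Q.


X/∼ = {[juliett=kilo], [lima=mike]}; |τ_Q| = 2.

Equivalence classes: [juliett=kilo], [lima=mike].
Quotient map π: X → X/∼ sends juliett ↦ [juliett=kilo], kilo ↦ [juliett=kilo], lima ↦ [lima=mike], mike ↦ [lima=mike].
For each subset V ⊆ X/∼, compute π^{-1}(V) ⊆ X and check whether π^{-1}(V) ∈ τ. V is open in τ_Q iff π^{-1}(V) ∈ τ.
  V = {}: π^{-1}(V) = ∅ ∈ τ ✓.
  V = {[juliett=kilo]}: π^{-1}(V) = {juliett, kilo} ∉ τ ✗.
  V = {[lima=mike]}: π^{-1}(V) = {lima, mike} ∉ τ ✗.
  V = {[juliett=kilo], [lima=mike]}: π^{-1}(V) = {juliett, kilo, lima, mike} ∈ τ ✓.
Open sets in the quotient: τ_Q = {{}, {[juliett=kilo], [lima=mike]}} (2 elements).


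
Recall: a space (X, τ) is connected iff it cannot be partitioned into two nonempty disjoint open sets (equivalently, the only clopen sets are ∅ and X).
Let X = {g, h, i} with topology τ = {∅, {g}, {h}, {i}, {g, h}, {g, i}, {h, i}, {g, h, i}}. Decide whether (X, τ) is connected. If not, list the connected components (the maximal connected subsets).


(X, τ) is disconnected; components = [{g}, {h}, {i}].

Find clopen sets (U ∈ τ with X ∖ U ∈ τ):
  U = ∅, X ∖ U = {g, h, i} — both open, so U is clopen.
  U = {g}, X ∖ U = {h, i} — both open, so U is clopen.
  U = {h}, X ∖ U = {g, i} — both open, so U is clopen.
  U = {i}, X ∖ U = {g, h} — both open, so U is clopen.
  U = {g, h}, X ∖ U = {i} — both open, so U is clopen.
  U = {g, i}, X ∖ U = {h} — both open, so U is clopen.
  U = {h, i}, X ∖ U = {g} — both open, so U is clopen.
  U = {g, h, i}, X ∖ U = ∅ — both open, so U is clopen.
Nontrivial clopen(s) exist: e.g. {g, i}. So (X, τ) is disconnected.
Compute connected components by grouping points that agree on all clopens:
  component: {g}
  component: {h}
  component: {i}


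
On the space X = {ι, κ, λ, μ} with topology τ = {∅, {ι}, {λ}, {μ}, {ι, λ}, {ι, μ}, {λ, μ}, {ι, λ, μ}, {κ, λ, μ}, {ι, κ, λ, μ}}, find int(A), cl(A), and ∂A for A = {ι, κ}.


int(A) = {ι}, cl(A) = {ι, κ}, ∂A = {κ}.

Closed sets in (X, τ) are complements of opens:
  closed(X, τ) = {∅, {ι}, {κ}, {ι, κ}, {κ, λ}, {κ, μ}, {ι, κ, λ}, {ι, κ, μ}, {κ, λ, μ}, {ι, κ, λ, μ}}.
int(A) = ⋃ {U ∈ τ : U ⊆ A}. Opens contained in A: ∅, {ι}.
Taking the union of these: int(A) = {ι}.
cl(A) = ⋂ {C closed : A ⊆ C}. Closed sets containing A: {ι, κ}, {ι, κ, λ}, {ι, κ, μ}, {ι, κ, λ, μ}.
Intersecting these: cl(A) = {ι, κ}.
∂A = cl(A) ∖ int(A) = {ι, κ} ∖ {ι} = {κ}.


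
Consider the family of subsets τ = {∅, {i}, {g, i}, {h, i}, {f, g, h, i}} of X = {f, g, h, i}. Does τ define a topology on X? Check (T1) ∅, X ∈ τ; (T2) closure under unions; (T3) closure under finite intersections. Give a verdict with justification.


τ is NOT a topology on X.

Axiom (T1): ∅ ∈ τ? Yes; X ∈ τ? Yes.
Axiom (T2/T3): check pairwise unions and intersections of members of τ.
Counterexample for (T2): {g, i} ∪ {h, i} = {g, h, i} ∉ τ. Therefore τ is NOT a topology.


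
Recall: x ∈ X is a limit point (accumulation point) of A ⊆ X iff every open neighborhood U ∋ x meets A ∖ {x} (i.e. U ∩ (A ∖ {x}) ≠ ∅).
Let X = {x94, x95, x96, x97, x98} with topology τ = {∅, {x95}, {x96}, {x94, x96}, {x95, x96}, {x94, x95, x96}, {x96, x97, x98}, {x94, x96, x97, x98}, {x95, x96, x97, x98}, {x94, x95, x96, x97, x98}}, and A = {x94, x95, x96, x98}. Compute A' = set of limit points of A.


A' = {x94, x97, x98}

For each x ∈ X, list the open sets U ∈ τ with x ∈ U, then check whether U ∩ (A ∖ {x}) ≠ ∅ for every such U.
  x = x94: opens ∋ x are {x94, x96}, {x94, x95, x96}, {x94, x96, x97, x98}, {x94, x95, x96, x97, x98}; each meets A ∖ {x94}, so x IS a limit point.
  x = x95: open {x95} ∋ x has {x95} ∩ (A ∖ {x95}) = ∅, so x is NOT a limit point.
  x = x96: open {x96} ∋ x has {x96} ∩ (A ∖ {x96}) = ∅, so x is NOT a limit point.
  x = x97: opens ∋ x are {x96, x97, x98}, {x94, x96, x97, x98}, {x95, x96, x97, x98}, {x94, x95, x96, x97, x98}; each meets A ∖ {x97}, so x IS a limit point.
  x = x98: opens ∋ x are {x96, x97, x98}, {x94, x96, x97, x98}, {x95, x96, x97, x98}, {x94, x95, x96, x97, x98}; each meets A ∖ {x98}, so x IS a limit point.
Collecting: A' = {x94, x97, x98}.


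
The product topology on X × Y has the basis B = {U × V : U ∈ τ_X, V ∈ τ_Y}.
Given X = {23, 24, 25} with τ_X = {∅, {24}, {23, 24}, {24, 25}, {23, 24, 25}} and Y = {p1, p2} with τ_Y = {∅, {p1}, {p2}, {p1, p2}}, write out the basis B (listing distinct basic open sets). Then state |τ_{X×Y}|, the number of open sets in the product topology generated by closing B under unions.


Basis B = {∅ × ∅, {24} × {p1}, {24} × {p2}, {23, 24} × {p1}, {23, 24} × {p2}, {24} × {p1, p2}, {24, 25} × {p1}, {24, 25} × {p2}, {23, 24, 25} × {p1}, {23, 24, 25} × {p2}, {23, 24} × {p1, p2}, {24, 25} × {p1, p2}, {23, 24, 25} × {p1, p2}}; |τ_{X×Y}| = 25.

Enumerate products U × V with U ∈ τ_X, V ∈ τ_Y (deduplicated):
  ∅ × ∅ = {} (∅)
  {24} × {p1} = {(24,p1)}
  {24} × {p2} = {(24,p2)}
  {23, 24} × {p1} = {(23,p1), (24,p1)}
  {23, 24} × {p2} = {(23,p2), (24,p2)}
  {24} × {p1, p2} = {(24,p1), (24,p2)}
  {24, 25} × {p1} = {(24,p1), (25,p1)}
  {24, 25} × {p2} = {(24,p2), (25,p2)}
  {23, 24, 25} × {p1} = {(23,p1), (24,p1), (25,p1)}
  {23, 24, 25} × {p2} = {(23,p2), (24,p2), (25,p2)}
  {23, 24} × {p1, p2} = {(23,p1), (23,p2), (24,p1), (24,p2)}
  {24, 25} × {p1, p2} = {(24,p1), (24,p2), (25,p1), (25,p2)}
  {23, 24, 25} × {p1, p2} = {(23,p1), (23,p2), (24,p1), (24,p2), (25,p1), (25,p2)}
These 13 distinct sets form the basis B.
Close under arbitrary unions to get τ_{X×Y}; counting gives |τ_{X×Y}| = 25.
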